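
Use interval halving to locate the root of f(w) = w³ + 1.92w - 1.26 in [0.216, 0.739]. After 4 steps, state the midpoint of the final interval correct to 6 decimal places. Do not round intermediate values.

0.559219

f(0.216000) = -0.835202, f(0.739000) = 0.562463 (opposite signs)
step 1: m = 0.477500, f(m) = -0.234327 < 0 → root in [0.477500, 0.739000]
step 2: m = 0.608250, f(m) = 0.132873 > 0 → root in [0.477500, 0.608250]
step 3: m = 0.542875, f(m) = -0.057688 < 0 → root in [0.542875, 0.608250]
step 4: m = 0.575562, f(m) = 0.035748 > 0 → root in [0.542875, 0.575562]
Midpoint of [0.542875, 0.575562] = 0.559219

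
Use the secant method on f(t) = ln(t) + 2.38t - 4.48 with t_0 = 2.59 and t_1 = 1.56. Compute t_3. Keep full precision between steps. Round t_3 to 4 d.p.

f(t_0) = 2.635858, f(t_1) = -0.322514
t_2 = 1.560000 - (-0.322514)·(1.560000 - 2.590000)/(-0.322514 - (2.635858)) = 1.672288; f(t_2) = 0.014238
t_3 = 1.672288 - (0.014238)·(1.672288 - 1.560000)/(0.014238 - (-0.322514)) = 1.667540; f(t_3) = 0.000096

1.6675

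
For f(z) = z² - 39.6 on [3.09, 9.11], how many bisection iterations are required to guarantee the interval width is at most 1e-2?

10

Initial width b − a = 9.11 − 3.09 = 6.020000.
After n steps the width is (b−a)/2^n; need (b−a)/2^n ≤ 1e-2.
So n ≥ log₂(6.020000/1e-2) = log₂(602.0000) ≈ 9.2336.
Hence n = 10.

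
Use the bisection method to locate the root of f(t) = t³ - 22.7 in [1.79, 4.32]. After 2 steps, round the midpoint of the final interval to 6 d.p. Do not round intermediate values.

f(1.790000) = -16.964661, f(4.320000) = 57.921568 (opposite signs)
step 1: m = 3.055000, f(m) = 5.812391 > 0 → root in [1.790000, 3.055000]
step 2: m = 2.422500, f(m) = -8.483544 < 0 → root in [2.422500, 3.055000]
Midpoint of [2.422500, 3.055000] = 2.738750

2.738750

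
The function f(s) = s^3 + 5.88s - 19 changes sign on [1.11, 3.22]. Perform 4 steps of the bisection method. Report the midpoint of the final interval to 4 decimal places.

f(1.110000) = -11.105569, f(3.220000) = 33.319848 (opposite signs)
step 1: m = 2.165000, f(m) = 3.878042 > 0 → root in [1.110000, 2.165000]
step 2: m = 1.637500, f(m) = -4.980697 < 0 → root in [1.637500, 2.165000]
step 3: m = 1.901250, f(m) = -0.948104 < 0 → root in [1.901250, 2.165000]
step 4: m = 2.033125, f(m) = 1.358895 > 0 → root in [1.901250, 2.033125]
Midpoint of [1.901250, 2.033125] = 1.967188

1.9672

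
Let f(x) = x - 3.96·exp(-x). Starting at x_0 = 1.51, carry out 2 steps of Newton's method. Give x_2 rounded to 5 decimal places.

1.19651

f'(x) = 1 + 3.96·exp(-x)
x_0 = 1.510000: f = 0.635196, f' = 1.874804 → x_1 = 1.510000 - (0.635196)/(1.874804) = 1.171193
x_1 = 1.171193: f = -0.056395, f' = 2.227588 → x_2 = 1.171193 - (-0.056395)/(2.227588) = 1.196509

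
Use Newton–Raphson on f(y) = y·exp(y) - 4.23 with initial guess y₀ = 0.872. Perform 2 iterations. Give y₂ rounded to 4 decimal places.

1.2423

Newton update: y ← y − f(y)/f'(y).
f'(y) = (y + 1)·exp(y)
y_0 = 0.872000: f = -2.144447, f' = 4.477243 → y_1 = 0.872000 - (-2.144447)/(4.477243) = 1.350966
y_1 = 1.350966: f = 0.986287, f' = 9.077440 → y_2 = 1.350966 - (0.986287)/(9.077440) = 1.242313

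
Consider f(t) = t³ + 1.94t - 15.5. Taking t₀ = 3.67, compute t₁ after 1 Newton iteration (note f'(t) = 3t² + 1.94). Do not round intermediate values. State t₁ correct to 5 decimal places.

t_0 = 3.670000: f = 41.050663, f' = 42.346700 → t_1 = 3.670000 - (41.050663)/(42.346700) = 2.700605

2.70061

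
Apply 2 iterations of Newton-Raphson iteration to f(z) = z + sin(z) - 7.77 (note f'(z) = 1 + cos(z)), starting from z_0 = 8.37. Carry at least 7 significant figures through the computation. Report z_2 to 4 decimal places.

7.2649

Newton update: z ← z − f(z)/f'(z).
z_0 = 8.370000: f = 1.469791, f' = 0.506579 → z_1 = 8.370000 - (1.469791)/(0.506579) = 5.468596
z_1 = 5.468596: f = -3.028848, f' = 1.686167 → z_2 = 5.468596 - (-3.028848)/(1.686167) = 7.264887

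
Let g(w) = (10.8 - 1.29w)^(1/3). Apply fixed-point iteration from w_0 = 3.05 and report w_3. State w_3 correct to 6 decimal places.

w_1 = g(3.050000) = 1.900600
w_2 = g(1.900600) = 2.028608
w_3 = g(2.028608) = 2.015143

2.015143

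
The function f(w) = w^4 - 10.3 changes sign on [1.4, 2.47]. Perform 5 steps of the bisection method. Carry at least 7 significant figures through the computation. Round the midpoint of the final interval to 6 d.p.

f(1.400000) = -6.458400, f(2.470000) = 26.920981 (opposite signs)
step 1: m = 1.935000, f(m) = 3.719221 > 0 → root in [1.400000, 1.935000]
step 2: m = 1.667500, f(m) = -2.568507 < 0 → root in [1.667500, 1.935000]
step 3: m = 1.801250, f(m) = 0.226790 > 0 → root in [1.667500, 1.801250]
step 4: m = 1.734375, f(m) = -1.251595 < 0 → root in [1.734375, 1.801250]
step 5: m = 1.767813, f(m) = -0.533369 < 0 → root in [1.767813, 1.801250]
Midpoint of [1.767813, 1.801250] = 1.784531

1.784531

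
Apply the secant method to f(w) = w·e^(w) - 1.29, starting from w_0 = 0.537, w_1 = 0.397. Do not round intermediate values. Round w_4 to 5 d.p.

0.66387

f(w_0) = -0.371265, f(w_1) = -0.699520
w_2 = 0.397000 - (-0.699520)·(0.397000 - 0.537000)/(-0.699520 - (-0.371265)) = 0.695344; f(w_2) = 0.103745
w_3 = 0.695344 - (0.103745)·(0.695344 - 0.397000)/(0.103745 - (-0.699520)) = 0.656811; f(w_3) = -0.023252
w_4 = 0.656811 - (-0.023252)·(0.656811 - 0.695344)/(-0.023252 - (0.103745)) = 0.663866; f(w_4) = -0.000581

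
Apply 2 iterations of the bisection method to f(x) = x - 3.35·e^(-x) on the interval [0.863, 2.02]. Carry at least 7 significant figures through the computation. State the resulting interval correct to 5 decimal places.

f(0.863000) = -0.550347, f(2.020000) = 1.575604 (opposite signs)
step 1: m = 1.441500, f(m) = 0.648982 > 0 → root in [0.863000, 1.441500]
step 2: m = 1.152250, f(m) = 0.093901 > 0 → root in [0.863000, 1.152250]

[0.86300, 1.15225]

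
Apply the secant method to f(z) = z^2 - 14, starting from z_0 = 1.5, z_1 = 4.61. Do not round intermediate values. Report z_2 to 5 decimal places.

3.42308

Secant update: z_(k+1) = z_k − f(z_k)·(z_k − z_(k-1))/(f(z_k) − f(z_(k-1))).
f(z_0) = -11.750000, f(z_1) = 7.252100
z_2 = 4.610000 - (7.252100)·(4.610000 - 1.500000)/(7.252100 - (-11.750000)) = 3.423077; f(z_2) = -2.282544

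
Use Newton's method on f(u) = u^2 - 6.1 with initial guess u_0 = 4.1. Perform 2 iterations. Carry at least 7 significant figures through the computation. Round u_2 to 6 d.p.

f'(u) = 2u
u_0 = 4.100000: f = 10.710000, f' = 8.200000 → u_1 = 4.100000 - (10.710000)/(8.200000) = 2.793902
u_1 = 2.793902: f = 1.705891, f' = 5.587805 → u_2 = 2.793902 - (1.705891)/(5.587805) = 2.488614

2.488614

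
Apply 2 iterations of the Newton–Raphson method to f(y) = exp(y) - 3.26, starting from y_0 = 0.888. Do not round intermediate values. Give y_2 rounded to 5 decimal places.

1.18285

f'(y) = exp(y)
y_0 = 0.888000: f = -0.829736, f' = 2.430264 → y_1 = 0.888000 - (-0.829736)/(2.430264) = 1.229418
y_1 = 1.229418: f = 0.159239, f' = 3.419239 → y_2 = 1.229418 - (0.159239)/(3.419239) = 1.182847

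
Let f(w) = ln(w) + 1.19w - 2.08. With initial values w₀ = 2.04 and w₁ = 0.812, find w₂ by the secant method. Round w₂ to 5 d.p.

1.49337

f(w_0) = 1.060550, f(w_1) = -1.321975
w_2 = 0.812000 - (-1.321975)·(0.812000 - 2.040000)/(-1.321975 - (1.060550)) = 1.493372; f(w_2) = 0.098149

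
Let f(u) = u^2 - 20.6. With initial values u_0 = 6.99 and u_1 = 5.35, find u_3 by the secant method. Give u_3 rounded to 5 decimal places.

f(u_0) = 28.260100, f(u_1) = 8.022500
u_2 = 5.350000 - (8.022500)·(5.350000 - 6.990000)/(8.022500 - (28.260100)) = 4.699878; f(u_2) = 1.488857
u_3 = 4.699878 - (1.488857)·(4.699878 - 5.350000)/(1.488857 - (8.022500)) = 4.551732; f(u_3) = 0.118261

4.55173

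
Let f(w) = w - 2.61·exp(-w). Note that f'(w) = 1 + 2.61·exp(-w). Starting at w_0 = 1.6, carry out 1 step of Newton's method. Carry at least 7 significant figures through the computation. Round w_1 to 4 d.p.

w_0 = 1.600000: f = 1.073050, f' = 1.526950 → w_1 = 1.600000 - (1.073050)/(1.526950) = 0.897259

0.8973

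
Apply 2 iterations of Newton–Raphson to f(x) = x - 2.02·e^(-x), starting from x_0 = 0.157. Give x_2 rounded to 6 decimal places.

0.853525

Newton update: x ← x − f(x)/f'(x).
f'(x) = 1 + 2.02·e^(-x)
x_0 = 0.157000: f = -1.569502, f' = 2.726502 → x_1 = 0.157000 - (-1.569502)/(2.726502) = 0.732647
x_1 = 0.732647: f = -0.238236, f' = 1.970883 → x_2 = 0.732647 - (-0.238236)/(1.970883) = 0.853525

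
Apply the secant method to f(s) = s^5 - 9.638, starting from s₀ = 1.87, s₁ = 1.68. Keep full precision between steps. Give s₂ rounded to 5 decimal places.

f(s_0) = 13.228939, f(s_1) = 3.744782
s_2 = 1.680000 - (3.744782)·(1.680000 - 1.870000)/(3.744782 - (13.228939)) = 1.604979; f(s_2) = 1.011939

1.60498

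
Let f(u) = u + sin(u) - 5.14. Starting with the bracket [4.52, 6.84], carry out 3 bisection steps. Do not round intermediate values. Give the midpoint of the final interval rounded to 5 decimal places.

5.82500

f(4.520000) = -1.601550, f(6.840000) = 2.228485 (opposite signs)
step 1: m = 5.680000, f(m) = -0.027269 < 0 → root in [5.680000, 6.840000]
step 2: m = 6.260000, f(m) = 1.096817 > 0 → root in [5.680000, 6.260000]
step 3: m = 5.970000, f(m) = 0.521909 > 0 → root in [5.680000, 5.970000]
Midpoint of [5.680000, 5.970000] = 5.825000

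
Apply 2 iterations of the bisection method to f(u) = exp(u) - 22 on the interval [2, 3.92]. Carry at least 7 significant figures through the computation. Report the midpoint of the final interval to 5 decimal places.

f(2.000000) = -14.610944, f(3.920000) = 28.400445 (opposite signs)
step 1: m = 2.960000, f(m) = -2.702028 < 0 → root in [2.960000, 3.920000]
step 2: m = 3.440000, f(m) = 9.186958 > 0 → root in [2.960000, 3.440000]
Midpoint of [2.960000, 3.440000] = 3.200000

3.20000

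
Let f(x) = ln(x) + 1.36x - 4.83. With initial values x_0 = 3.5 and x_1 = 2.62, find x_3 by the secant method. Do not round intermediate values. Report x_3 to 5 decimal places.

2.79559

Secant update: x_(k+1) = x_k − f(x_k)·(x_k − x_(k-1))/(f(x_k) − f(x_(k-1))).
f(x_0) = 1.182763, f(x_1) = -0.303626
x_2 = 2.620000 - (-0.303626)·(2.620000 - 3.500000)/(-0.303626 - (1.182763)) = 2.799758; f(x_2) = 0.007204
x_3 = 2.799758 - (0.007204)·(2.799758 - 2.620000)/(0.007204 - (-0.303626)) = 2.795592; f(x_3) = 0.000049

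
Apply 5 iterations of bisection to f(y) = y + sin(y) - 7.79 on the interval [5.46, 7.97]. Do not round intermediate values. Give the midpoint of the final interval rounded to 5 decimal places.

f(5.460000) = -3.063315, f(7.970000) = 1.173277 (opposite signs)
step 1: m = 6.715000, f(m) = -0.656480 < 0 → root in [6.715000, 7.970000]
step 2: m = 7.342500, f(m) = 0.424520 > 0 → root in [6.715000, 7.342500]
step 3: m = 7.028750, f(m) = -0.082863 < 0 → root in [7.028750, 7.342500]
step 4: m = 7.185625, f(m) = 0.180466 > 0 → root in [7.028750, 7.185625]
step 5: m = 7.107188, f(m) = 0.051058 > 0 → root in [7.028750, 7.107188]
Midpoint of [7.028750, 7.107188] = 7.067969

7.06797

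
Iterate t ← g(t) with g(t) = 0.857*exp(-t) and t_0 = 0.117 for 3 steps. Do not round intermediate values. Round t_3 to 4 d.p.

0.5746

t_1 = g(0.117000) = 0.762375
t_2 = g(0.762375) = 0.399840
t_3 = g(0.399840) = 0.574556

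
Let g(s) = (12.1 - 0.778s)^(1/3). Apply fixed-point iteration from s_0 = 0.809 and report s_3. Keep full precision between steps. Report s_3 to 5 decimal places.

s_1 = g(0.809000) = 2.255253
s_2 = g(2.255253) = 2.178960
s_3 = g(2.178960) = 2.183119

2.18312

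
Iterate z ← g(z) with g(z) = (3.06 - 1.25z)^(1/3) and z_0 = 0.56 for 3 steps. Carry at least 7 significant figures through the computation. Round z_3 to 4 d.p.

z_1 = g(0.560000) = 1.331386
z_2 = g(1.331386) = 1.117560
z_3 = g(1.117560) = 1.184773

1.1848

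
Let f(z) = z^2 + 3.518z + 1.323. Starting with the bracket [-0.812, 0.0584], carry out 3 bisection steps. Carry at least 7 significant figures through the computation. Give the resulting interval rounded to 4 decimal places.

[-0.4856, -0.3768]

f(-0.812000) = -0.874272, f(0.058400) = 1.531862 (opposite signs)
step 1: m = -0.376800, f(m) = 0.139396 > 0 → root in [-0.812000, -0.376800]
step 2: m = -0.594400, f(m) = -0.414788 < 0 → root in [-0.594400, -0.376800]
step 3: m = -0.485600, f(m) = -0.149533 < 0 → root in [-0.485600, -0.376800]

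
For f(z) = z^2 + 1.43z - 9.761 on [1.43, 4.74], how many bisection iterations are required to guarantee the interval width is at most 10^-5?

19

Initial width b − a = 4.74 − 1.43 = 3.310000.
After n steps the width is (b−a)/2^n; need (b−a)/2^n ≤ 10^-5.
So n ≥ log₂(3.310000/10^-5) = log₂(331000.0000) ≈ 18.3365.
Hence n = 19.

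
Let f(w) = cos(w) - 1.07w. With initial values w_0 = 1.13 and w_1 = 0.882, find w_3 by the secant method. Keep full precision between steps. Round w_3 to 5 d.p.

0.70963

Secant update: w_(k+1) = w_k − f(w_k)·(w_k − w_(k-1))/(f(w_k) − f(w_(k-1))).
f(w_0) = -0.782440, f(w_1) = -0.308132
w_2 = 0.882000 - (-0.308132)·(0.882000 - 1.130000)/(-0.308132 - (-0.782440)) = 0.720888; f(w_2) = -0.020131
w_3 = 0.720888 - (-0.020131)·(0.720888 - 0.882000)/(-0.020131 - (-0.308132)) = 0.709627; f(w_3) = -0.000696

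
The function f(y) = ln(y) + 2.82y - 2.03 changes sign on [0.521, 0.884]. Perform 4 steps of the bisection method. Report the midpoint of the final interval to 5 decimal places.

f(0.521000) = -1.212785, f(0.884000) = 0.339582 (opposite signs)
step 1: m = 0.702500, f(m) = -0.402060 < 0 → root in [0.702500, 0.884000]
step 2: m = 0.793250, f(m) = -0.024652 < 0 → root in [0.793250, 0.884000]
step 3: m = 0.838625, f(m) = 0.158931 > 0 → root in [0.793250, 0.838625]
step 4: m = 0.815937, f(m) = 0.067526 > 0 → root in [0.793250, 0.815937]
Midpoint of [0.793250, 0.815937] = 0.804594

0.80459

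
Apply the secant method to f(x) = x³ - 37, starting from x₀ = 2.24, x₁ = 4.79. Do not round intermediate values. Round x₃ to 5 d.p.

3.18091

f(x_0) = -25.760576, f(x_1) = 72.902239
x_2 = 4.790000 - (72.902239)·(4.790000 - 2.240000)/(72.902239 - (-25.760576)) = 2.905798; f(x_2) = -12.464433
x_3 = 2.905798 - (-12.464433)·(2.905798 - 4.790000)/(-12.464433 - (72.902239)) = 3.180911; f(x_3) = -4.814922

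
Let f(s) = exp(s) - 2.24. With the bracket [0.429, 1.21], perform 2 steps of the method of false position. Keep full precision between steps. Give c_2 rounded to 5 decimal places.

0.79223

f(0.429000) = -0.704279, f(1.210000) = 1.113485
step 1: c = 0.731593, f(c) = -0.161612 < 0 → new bracket [0.731593, 1.210000]
step 2: c = 0.792228, f(c) = -0.031688 < 0 → new bracket [0.792228, 1.210000]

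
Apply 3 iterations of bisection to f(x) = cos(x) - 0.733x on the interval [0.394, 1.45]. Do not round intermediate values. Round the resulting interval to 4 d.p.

[0.7900, 0.9220]

f(0.394000) = 0.634579, f(1.450000) = -0.942347 (opposite signs)
step 1: m = 0.922000, f(m) = -0.071598 < 0 → root in [0.394000, 0.922000]
step 2: m = 0.658000, f(m) = 0.308903 > 0 → root in [0.658000, 0.922000]
step 3: m = 0.790000, f(m) = 0.124775 > 0 → root in [0.790000, 0.922000]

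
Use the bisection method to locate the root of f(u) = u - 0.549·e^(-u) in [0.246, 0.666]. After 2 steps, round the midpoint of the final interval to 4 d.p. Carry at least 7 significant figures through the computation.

f(0.246000) = -0.183275, f(0.666000) = 0.383946 (opposite signs)
step 1: m = 0.456000, f(m) = 0.108036 > 0 → root in [0.246000, 0.456000]
step 2: m = 0.351000, f(m) = -0.035487 < 0 → root in [0.351000, 0.456000]
Midpoint of [0.351000, 0.456000] = 0.403500

0.4035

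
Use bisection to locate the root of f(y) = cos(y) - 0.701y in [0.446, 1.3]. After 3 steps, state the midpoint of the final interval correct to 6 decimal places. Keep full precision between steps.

0.926375

f(0.446000) = 0.589534, f(1.300000) = -0.643801 (opposite signs)
step 1: m = 0.873000, f(m) = 0.030558 > 0 → root in [0.873000, 1.300000]
step 2: m = 1.086500, f(m) = -0.296051 < 0 → root in [0.873000, 1.086500]
step 3: m = 0.979750, f(m) = -0.129575 < 0 → root in [0.873000, 0.979750]
Midpoint of [0.873000, 0.979750] = 0.926375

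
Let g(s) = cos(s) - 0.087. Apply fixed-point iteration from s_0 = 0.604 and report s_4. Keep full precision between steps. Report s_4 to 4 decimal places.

s_1 = g(0.604000) = 0.736070
s_2 = g(0.736070) = 0.654112
s_3 = g(0.654112) = 0.706588
s_4 = g(0.706588) = 0.673581

0.6736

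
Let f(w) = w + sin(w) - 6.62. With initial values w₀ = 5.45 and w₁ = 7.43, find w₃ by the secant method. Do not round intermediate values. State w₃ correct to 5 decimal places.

f(w_0) = -1.910077, f(w_1) = 1.721458
w_2 = 7.430000 - (1.721458)·(7.430000 - 5.450000)/(1.721458 - (-1.910077)) = 6.491420; f(w_2) = 0.078153
w_3 = 6.491420 - (0.078153)·(6.491420 - 7.430000)/(0.078153 - (1.721458)) = 6.446783; f(w_3) = -0.010349

6.44678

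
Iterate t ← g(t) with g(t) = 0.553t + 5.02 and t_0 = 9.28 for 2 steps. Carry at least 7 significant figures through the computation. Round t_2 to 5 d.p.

10.63397

t_1 = g(9.280000) = 10.151840
t_2 = g(10.151840) = 10.633968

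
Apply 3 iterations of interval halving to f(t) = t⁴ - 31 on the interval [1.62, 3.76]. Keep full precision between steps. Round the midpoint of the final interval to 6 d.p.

2.288750

f(1.620000) = -24.112525, f(3.760000) = 168.871734 (opposite signs)
step 1: m = 2.690000, f(m) = 21.361143 > 0 → root in [1.620000, 2.690000]
step 2: m = 2.155000, f(m) = -9.433032 < 0 → root in [2.155000, 2.690000]
step 3: m = 2.422500, f(m) = 3.439366 > 0 → root in [2.155000, 2.422500]
Midpoint of [2.155000, 2.422500] = 2.288750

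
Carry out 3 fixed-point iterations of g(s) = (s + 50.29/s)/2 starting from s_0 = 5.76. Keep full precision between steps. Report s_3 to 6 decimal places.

s_1 = g(5.760000) = 7.245451
s_2 = g(7.245451) = 7.093179
s_3 = g(7.093179) = 7.091544

7.091544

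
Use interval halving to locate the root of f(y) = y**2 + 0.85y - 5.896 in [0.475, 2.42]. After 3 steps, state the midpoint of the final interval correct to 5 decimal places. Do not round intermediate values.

f(0.475000) = -5.266625, f(2.420000) = 2.017400 (opposite signs)
step 1: m = 1.447500, f(m) = -2.570369 < 0 → root in [1.447500, 2.420000]
step 2: m = 1.933750, f(m) = -0.512923 < 0 → root in [1.933750, 2.420000]
step 3: m = 2.176875, f(m) = 0.693129 > 0 → root in [1.933750, 2.176875]
Midpoint of [1.933750, 2.176875] = 2.055312

2.05531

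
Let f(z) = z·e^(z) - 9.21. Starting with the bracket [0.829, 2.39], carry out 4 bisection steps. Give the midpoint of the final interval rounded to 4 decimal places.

1.6583

f(0.829000) = -7.310739, f(2.390000) = 16.873251 (opposite signs)
step 1: m = 1.609500, f(m) = -1.162000 < 0 → root in [1.609500, 2.390000]
step 2: m = 1.999750, f(m) = 5.562571 > 0 → root in [1.609500, 1.999750]
step 3: m = 1.804625, f(m) = 1.757955 > 0 → root in [1.609500, 1.804625]
step 4: m = 1.707063, f(m) = 0.200599 > 0 → root in [1.609500, 1.707063]
Midpoint of [1.609500, 1.707063] = 1.658281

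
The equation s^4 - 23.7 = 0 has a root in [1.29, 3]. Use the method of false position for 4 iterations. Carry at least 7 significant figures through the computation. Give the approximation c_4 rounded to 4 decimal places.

2.1698

f(1.290000) = -20.930771, f(3.000000) = 57.300000
step 1: c = 1.747513, f(c) = -14.374289 < 0 → new bracket [1.747513, 3.000000]
step 2: c = 1.998700, f(c) = -7.741569 < 0 → new bracket [1.998700, 3.000000]
step 3: c = 2.117879, f(c) = -3.581069 < 0 → new bracket [2.117879, 3.000000]
step 4: c = 2.169766, f(c) = -1.535808 < 0 → new bracket [2.169766, 3.000000]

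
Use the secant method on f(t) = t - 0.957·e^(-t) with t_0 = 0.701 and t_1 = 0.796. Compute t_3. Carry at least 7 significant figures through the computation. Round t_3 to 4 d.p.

0.5516

f(t_0) = 0.226243, f(t_1) = 0.364269
t_2 = 0.796000 - (0.364269)·(0.796000 - 0.701000)/(0.364269 - (0.226243)) = 0.545282; f(t_2) = -0.009470
t_3 = 0.545282 - (-0.009470)·(0.545282 - 0.796000)/(-0.009470 - (0.364269)) = 0.551635; f(t_3) = 0.000396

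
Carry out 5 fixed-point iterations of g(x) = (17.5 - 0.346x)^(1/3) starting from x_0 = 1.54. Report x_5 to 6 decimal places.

x_1 = g(1.540000) = 2.569625
x_2 = g(2.569625) = 2.551513
x_3 = g(2.551513) = 2.551834
x_4 = g(2.551834) = 2.551828
x_5 = g(2.551828) = 2.551828

2.551828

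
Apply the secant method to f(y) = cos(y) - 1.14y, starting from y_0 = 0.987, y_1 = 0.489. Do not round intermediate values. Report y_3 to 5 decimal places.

0.68191

f(y_0) = -0.573985, f(y_1) = 0.325343
y_2 = 0.489000 - (0.325343)·(0.489000 - 0.987000)/(0.325343 - (-0.573985)) = 0.669158; f(y_2) = 0.021505
y_3 = 0.669158 - (0.021505)·(0.669158 - 0.489000)/(0.021505 - (0.325343)) = 0.681909; f(y_3) = -0.001005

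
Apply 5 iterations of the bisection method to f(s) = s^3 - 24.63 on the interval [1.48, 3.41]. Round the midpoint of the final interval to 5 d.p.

2.89734

f(1.480000) = -21.388208, f(3.410000) = 15.021821 (opposite signs)
step 1: m = 2.445000, f(m) = -10.013729 < 0 → root in [2.445000, 3.410000]
step 2: m = 2.927500, f(m) = 0.459425 > 0 → root in [2.445000, 2.927500]
step 3: m = 2.686250, f(m) = -5.246184 < 0 → root in [2.686250, 2.927500]
step 4: m = 2.806875, f(m) = -2.515903 < 0 → root in [2.806875, 2.927500]
step 5: m = 2.867188, f(m) = -1.059528 < 0 → root in [2.867188, 2.927500]
Midpoint of [2.867188, 2.927500] = 2.897344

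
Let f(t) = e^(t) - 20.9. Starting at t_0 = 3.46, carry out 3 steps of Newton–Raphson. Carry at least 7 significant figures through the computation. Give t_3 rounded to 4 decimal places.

3.0398

Newton update: t ← t − f(t)/f'(t).
f'(t) = e^(t)
t_0 = 3.460000: f = 10.916977, f' = 31.816977 → t_1 = 3.460000 - (10.916977)/(31.816977) = 3.116882
t_1 = 3.116882: f = 1.675879, f' = 22.575879 → t_2 = 3.116882 - (1.675879)/(22.575879) = 3.042649
t_2 = 3.042649: f = 0.060692, f' = 20.960692 → t_3 = 3.042649 - (0.060692)/(20.960692) = 3.039753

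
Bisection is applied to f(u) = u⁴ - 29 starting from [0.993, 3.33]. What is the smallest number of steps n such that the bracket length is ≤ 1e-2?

8

Initial width b − a = 3.33 − 0.993 = 2.337000.
After n steps the width is (b−a)/2^n; need (b−a)/2^n ≤ 1e-2.
So n ≥ log₂(2.337000/1e-2) = log₂(233.7000) ≈ 7.8685.
Hence n = 8.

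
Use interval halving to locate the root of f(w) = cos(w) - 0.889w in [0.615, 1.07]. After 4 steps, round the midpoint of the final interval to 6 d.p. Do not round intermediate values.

0.799844

f(0.615000) = 0.270038, f(1.070000) = -0.471106 (opposite signs)
step 1: m = 0.842500, f(m) = -0.083383 < 0 → root in [0.615000, 0.842500]
step 2: m = 0.728750, f(m) = 0.098149 > 0 → root in [0.728750, 0.842500]
step 3: m = 0.785625, f(m) = 0.008526 > 0 → root in [0.785625, 0.842500]
step 4: m = 0.814063, f(m) = -0.037151 < 0 → root in [0.785625, 0.814063]
Midpoint of [0.785625, 0.814063] = 0.799844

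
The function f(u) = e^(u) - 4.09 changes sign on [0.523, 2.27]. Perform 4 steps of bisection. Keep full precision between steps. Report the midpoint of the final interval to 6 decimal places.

f(0.523000) = -2.402919, f(2.270000) = 5.589401 (opposite signs)
step 1: m = 1.396500, f(m) = -0.048968 < 0 → root in [1.396500, 2.270000]
step 2: m = 1.833250, f(m) = 2.164180 > 0 → root in [1.396500, 1.833250]
step 3: m = 1.614875, f(m) = 0.937259 > 0 → root in [1.396500, 1.614875]
step 4: m = 1.505688, f(m) = 0.417251 > 0 → root in [1.396500, 1.505688]
Midpoint of [1.396500, 1.505688] = 1.451094

1.451094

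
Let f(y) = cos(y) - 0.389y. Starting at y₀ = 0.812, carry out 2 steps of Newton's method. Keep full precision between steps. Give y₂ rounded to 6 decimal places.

1.120110

f'(y) = -sin(y) - 0.389
y_0 = 0.812000: f = 0.372180, f' = -1.114665 → y_1 = 0.812000 - (0.372180)/(-1.114665) = 1.145895
y_1 = 1.145895: f = -0.033522, f' = -1.300079 → y_2 = 1.145895 - (-0.033522)/(-1.300079) = 1.120110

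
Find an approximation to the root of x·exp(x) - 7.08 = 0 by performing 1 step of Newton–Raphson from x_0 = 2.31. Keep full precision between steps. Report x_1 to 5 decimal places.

f'(x) = (x + 1)·exp(x)
x_0 = 2.310000: f = 16.191921, f' = 33.346346 → x_1 = 2.310000 - (16.191921)/(33.346346) = 1.824432

1.82443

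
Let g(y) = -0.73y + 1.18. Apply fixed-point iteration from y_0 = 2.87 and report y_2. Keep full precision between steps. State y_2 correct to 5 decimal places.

1.84802

y_1 = g(2.870000) = -0.915100
y_2 = g(-0.915100) = 1.848023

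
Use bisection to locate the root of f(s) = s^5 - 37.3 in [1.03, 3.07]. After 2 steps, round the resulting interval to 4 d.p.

[2.0500, 2.5600]

f(1.030000) = -36.140726, f(3.070000) = 235.404232 (opposite signs)
step 1: m = 2.050000, f(m) = -1.094937 < 0 → root in [2.050000, 3.070000]
step 2: m = 2.560000, f(m) = 72.651163 > 0 → root in [2.050000, 2.560000]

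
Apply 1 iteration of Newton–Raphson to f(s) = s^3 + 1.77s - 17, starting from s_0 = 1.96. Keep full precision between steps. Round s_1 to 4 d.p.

Newton update: s ← s − f(s)/f'(s).
f'(s) = 3s^2 + 1.77
s_0 = 1.960000: f = -6.001264, f' = 13.294800 → s_1 = 1.960000 - (-6.001264)/(13.294800) = 2.411399

2.4114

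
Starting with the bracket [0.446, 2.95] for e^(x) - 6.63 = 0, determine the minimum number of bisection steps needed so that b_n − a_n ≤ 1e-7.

25

Initial width b − a = 2.95 − 0.446 = 2.504000.
After n steps the width is (b−a)/2^n; need (b−a)/2^n ≤ 1e-7.
So n ≥ log₂(2.504000/1e-7) = log₂(25040000.0000) ≈ 24.5777.
Hence n = 25.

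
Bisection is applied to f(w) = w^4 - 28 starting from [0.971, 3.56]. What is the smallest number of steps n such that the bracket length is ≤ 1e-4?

15

Initial width b − a = 3.56 − 0.971 = 2.589000.
After n steps the width is (b−a)/2^n; need (b−a)/2^n ≤ 1e-4.
So n ≥ log₂(2.589000/1e-4) = log₂(25890.0000) ≈ 14.6601.
Hence n = 15.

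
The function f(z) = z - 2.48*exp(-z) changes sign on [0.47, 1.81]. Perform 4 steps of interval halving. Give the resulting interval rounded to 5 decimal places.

f(0.470000) = -1.080006, f(1.810000) = 1.404138 (opposite signs)
step 1: m = 1.140000, f(m) = 0.346849 > 0 → root in [0.470000, 1.140000]
step 2: m = 0.805000, f(m) = -0.303778 < 0 → root in [0.805000, 1.140000]
step 3: m = 0.972500, f(m) = 0.034721 > 0 → root in [0.805000, 0.972500]
step 4: m = 0.888750, f(m) = -0.130950 < 0 → root in [0.888750, 0.972500]

[0.88875, 0.97250]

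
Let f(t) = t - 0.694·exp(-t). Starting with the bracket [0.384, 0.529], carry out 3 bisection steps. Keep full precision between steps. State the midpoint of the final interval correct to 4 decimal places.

f(0.384000) = -0.088705, f(0.529000) = 0.120099 (opposite signs)
step 1: m = 0.456500, f(m) = 0.016853 > 0 → root in [0.384000, 0.456500]
step 2: m = 0.420250, f(m) = -0.035627 < 0 → root in [0.420250, 0.456500]
step 3: m = 0.438375, f(m) = -0.009313 < 0 → root in [0.438375, 0.456500]
Midpoint of [0.438375, 0.456500] = 0.447438

0.4474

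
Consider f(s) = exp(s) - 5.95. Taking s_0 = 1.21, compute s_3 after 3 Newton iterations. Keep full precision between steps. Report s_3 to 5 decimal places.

1.78357

Newton update: s ← s − f(s)/f'(s).
f'(s) = exp(s)
s_0 = 1.210000: f = -2.596515, f' = 3.353485 → s_1 = 1.210000 - (-2.596515)/(3.353485) = 1.984274
s_1 = 1.984274: f = 1.323763, f' = 7.273763 → s_2 = 1.984274 - (1.323763)/(7.273763) = 1.802282
s_2 = 1.802282: f = 0.113470, f' = 6.063470 → s_3 = 1.802282 - (0.113470)/(6.063470) = 1.783569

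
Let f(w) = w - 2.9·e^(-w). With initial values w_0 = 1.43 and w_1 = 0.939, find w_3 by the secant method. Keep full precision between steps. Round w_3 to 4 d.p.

Secant update: w_(k+1) = w_k − f(w_k)·(w_k − w_(k-1))/(f(w_k) − f(w_(k-1))).
f(w_0) = 0.736004, f(w_1) = -0.194954
w_2 = 0.939000 - (-0.194954)·(0.939000 - 1.430000)/(-0.194954 - (0.736004)) = 1.041821; f(w_2) = 0.018668
w_3 = 1.041821 - (0.018668)·(1.041821 - 0.939000)/(0.018668 - (-0.194954)) = 1.032836; f(w_3) = 0.000448

1.0328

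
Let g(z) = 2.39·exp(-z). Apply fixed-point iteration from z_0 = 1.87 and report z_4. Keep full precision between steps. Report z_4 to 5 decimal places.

1.51275

z_1 = g(1.870000) = 0.368356
z_2 = g(0.368356) = 1.653572
z_3 = g(1.653572) = 0.457363
z_4 = g(0.457363) = 1.512752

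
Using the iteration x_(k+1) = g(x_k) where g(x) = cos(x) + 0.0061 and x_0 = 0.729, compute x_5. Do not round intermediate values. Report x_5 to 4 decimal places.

x_1 = g(0.729000) = 0.751941
x_2 = g(0.751941) = 0.736464
x_3 = g(0.736464) = 0.746948
x_4 = g(0.746948) = 0.739866
x_5 = g(0.739866) = 0.744659

0.7447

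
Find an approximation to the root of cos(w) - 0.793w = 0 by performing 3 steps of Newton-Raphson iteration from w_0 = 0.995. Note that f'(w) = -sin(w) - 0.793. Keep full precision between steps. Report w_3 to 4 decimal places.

w_0 = 0.995000: f = -0.244532, f' = -1.631759 → w_1 = 0.995000 - (-0.244532)/(-1.631759) = 0.845142
w_1 = 0.845142: f = -0.006573, f' = -1.541065 → w_2 = 0.845142 - (-0.006573)/(-1.541065) = 0.840877
w_2 = 0.840877: f = -0.000006, f' = -1.538228 → w_3 = 0.840877 - (-0.000006)/(-1.538228) = 0.840873

0.8409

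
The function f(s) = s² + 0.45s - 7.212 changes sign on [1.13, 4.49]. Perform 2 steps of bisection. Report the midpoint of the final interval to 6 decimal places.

2.390000

f(1.130000) = -5.426600, f(4.490000) = 14.968600 (opposite signs)
step 1: m = 2.810000, f(m) = 1.948600 > 0 → root in [1.130000, 2.810000]
step 2: m = 1.970000, f(m) = -2.444600 < 0 → root in [1.970000, 2.810000]
Midpoint of [1.970000, 2.810000] = 2.390000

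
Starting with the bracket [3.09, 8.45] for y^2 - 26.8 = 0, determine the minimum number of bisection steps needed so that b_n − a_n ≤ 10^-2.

Initial width b − a = 8.45 − 3.09 = 5.360000.
After n steps the width is (b−a)/2^n; need (b−a)/2^n ≤ 10^-2.
So n ≥ log₂(5.360000/10^-2) = log₂(536.0000) ≈ 9.0661.
Hence n = 10.

10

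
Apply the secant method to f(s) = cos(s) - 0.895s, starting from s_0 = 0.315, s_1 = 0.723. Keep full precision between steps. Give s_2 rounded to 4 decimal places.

f(s_0) = 0.668871, f(s_1) = 0.102739
s_2 = 0.723000 - (0.102739)·(0.723000 - 0.315000)/(0.102739 - (0.668871)) = 0.797042; f(s_2) = -0.014527

0.7970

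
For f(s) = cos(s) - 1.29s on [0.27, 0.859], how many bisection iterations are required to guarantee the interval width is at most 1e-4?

13

Initial width b − a = 0.859 − 0.27 = 0.589000.
After n steps the width is (b−a)/2^n; need (b−a)/2^n ≤ 1e-4.
So n ≥ log₂(0.589000/1e-4) = log₂(5890.0000) ≈ 12.5241.
Hence n = 13.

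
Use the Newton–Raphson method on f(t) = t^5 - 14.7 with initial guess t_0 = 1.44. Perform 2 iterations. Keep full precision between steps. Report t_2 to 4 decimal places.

f'(t) = 5t^4
t_0 = 1.440000: f = -8.508264, f' = 21.499085 → t_1 = 1.440000 - (-8.508264)/(21.499085) = 1.835750
t_1 = 1.835750: f = 6.148160, f' = 56.783765 → t_2 = 1.835750 - (6.148160)/(56.783765) = 1.727477

1.7275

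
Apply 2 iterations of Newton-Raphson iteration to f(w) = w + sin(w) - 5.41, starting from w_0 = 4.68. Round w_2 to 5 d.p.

5.84182

Newton update: w ← w − f(w)/f'(w).
f'(w) = 1 + cos(w)
w_0 = 4.680000: f = -1.729476, f' = 0.967617 → w_1 = 4.680000 - (-1.729476)/(0.967617) = 6.467356
w_1 = 6.467356: f = 1.240487, f' = 1.983088 → w_2 = 6.467356 - (1.240487)/(1.983088) = 5.841823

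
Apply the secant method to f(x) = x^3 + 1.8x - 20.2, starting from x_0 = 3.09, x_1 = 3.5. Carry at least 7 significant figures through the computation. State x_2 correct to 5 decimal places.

Secant update: x_(k+1) = x_k − f(x_k)·(x_k − x_(k-1))/(f(x_k) − f(x_(k-1))).
f(x_0) = 14.865629, f(x_1) = 28.975000
x_2 = 3.500000 - (28.975000)·(3.500000 - 3.090000)/(28.975000 - (14.865629)) = 2.658024; f(x_2) = 3.363629

2.65802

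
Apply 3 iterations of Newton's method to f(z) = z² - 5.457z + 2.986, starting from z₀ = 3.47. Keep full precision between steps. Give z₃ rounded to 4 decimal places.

4.8520

Newton update: z ← z − f(z)/f'(z).
f'(z) = 2z - 5.457
z_0 = 3.470000: f = -3.908890, f' = 1.483000 → z_1 = 3.470000 - (-3.908890)/(1.483000) = 6.105799
z_1 = 6.105799: f = 6.947437, f' = 6.754598 → z_2 = 6.105799 - (6.947437)/(6.754598) = 5.077250
z_2 = 5.077250: f = 1.057914, f' = 4.697500 → z_3 = 5.077250 - (1.057914)/(4.697500) = 4.852042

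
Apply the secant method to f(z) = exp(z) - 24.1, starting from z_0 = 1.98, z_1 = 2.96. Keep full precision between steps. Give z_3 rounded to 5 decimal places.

Secant update: z_(k+1) = z_k − f(z_k)·(z_k − z_(k-1))/(f(z_k) − f(z_(k-1))).
f(z_0) = -16.857257, f(z_1) = -4.802028
z_2 = 2.960000 - (-4.802028)·(2.960000 - 1.980000)/(-4.802028 - (-16.857257)) = 3.350369; f(z_2) = 4.413253
z_3 = 3.350369 - (4.413253)·(3.350369 - 2.960000)/(4.413253 - (-4.802028)) = 3.163419; f(z_3) = -0.448679

3.16342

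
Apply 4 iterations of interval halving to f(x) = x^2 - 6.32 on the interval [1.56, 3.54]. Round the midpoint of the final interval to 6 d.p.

2.488125

f(1.560000) = -3.886400, f(3.540000) = 6.211600 (opposite signs)
step 1: m = 2.550000, f(m) = 0.182500 > 0 → root in [1.560000, 2.550000]
step 2: m = 2.055000, f(m) = -2.096975 < 0 → root in [2.055000, 2.550000]
step 3: m = 2.302500, f(m) = -1.018494 < 0 → root in [2.302500, 2.550000]
step 4: m = 2.426250, f(m) = -0.433311 < 0 → root in [2.426250, 2.550000]
Midpoint of [2.426250, 2.550000] = 2.488125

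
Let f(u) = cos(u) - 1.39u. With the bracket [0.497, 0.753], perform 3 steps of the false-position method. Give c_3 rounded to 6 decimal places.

f(0.497000) = 0.188187, f(0.753000) = -0.317029
step 1: c = 0.592357, f(c) = 0.006251 > 0 → new bracket [0.592357, 0.753000]
step 2: c = 0.595463, f(c) = 0.000195 > 0 → new bracket [0.595463, 0.753000]
step 3: c = 0.595560, f(c) = 0.000006 > 0 → new bracket [0.595560, 0.753000]

0.595560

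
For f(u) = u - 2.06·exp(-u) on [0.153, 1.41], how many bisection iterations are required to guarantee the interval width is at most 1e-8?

27

Initial width b − a = 1.41 − 0.153 = 1.257000.
After n steps the width is (b−a)/2^n; need (b−a)/2^n ≤ 1e-8.
So n ≥ log₂(1.257000/1e-8) = log₂(125700000.0000) ≈ 26.9054.
Hence n = 27.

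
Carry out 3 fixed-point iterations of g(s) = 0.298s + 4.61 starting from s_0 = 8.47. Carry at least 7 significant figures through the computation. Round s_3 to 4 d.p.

s_1 = g(8.470000) = 7.134060
s_2 = g(7.134060) = 6.735950
s_3 = g(6.735950) = 6.617313

6.6173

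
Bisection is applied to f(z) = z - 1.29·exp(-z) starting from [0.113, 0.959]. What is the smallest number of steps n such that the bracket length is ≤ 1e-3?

10

Initial width b − a = 0.959 − 0.113 = 0.846000.
After n steps the width is (b−a)/2^n; need (b−a)/2^n ≤ 1e-3.
So n ≥ log₂(0.846000/1e-3) = log₂(846.0000) ≈ 9.7245.
Hence n = 10.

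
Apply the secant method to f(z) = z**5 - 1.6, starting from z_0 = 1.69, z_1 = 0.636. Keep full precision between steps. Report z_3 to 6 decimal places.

1.910963

f(z_0) = 12.185849, f(z_1) = -1.495940
z_2 = 0.636000 - (-1.495940)·(0.636000 - 1.690000)/(-1.495940 - (12.185849)) = 0.751242; f(z_2) = -1.360723
z_3 = 0.751242 - (-1.360723)·(0.751242 - 0.636000)/(-1.360723 - (-1.495940)) = 1.910963; f(z_3) = 23.883613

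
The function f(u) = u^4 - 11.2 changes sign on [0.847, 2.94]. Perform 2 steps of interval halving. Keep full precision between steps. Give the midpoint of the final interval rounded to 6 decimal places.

1.631875

f(0.847000) = -10.685324, f(2.940000) = 63.511821 (opposite signs)
step 1: m = 1.893500, f(m) = 1.654679 > 0 → root in [0.847000, 1.893500]
step 2: m = 1.370250, f(m) = -7.674674 < 0 → root in [1.370250, 1.893500]
Midpoint of [1.370250, 1.893500] = 1.631875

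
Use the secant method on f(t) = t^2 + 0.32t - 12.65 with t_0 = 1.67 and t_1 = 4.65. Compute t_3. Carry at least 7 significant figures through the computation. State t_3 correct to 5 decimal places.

3.34969

f(t_0) = -9.326700, f(t_1) = 10.460500
t_2 = 4.650000 - (10.460500)·(4.650000 - 1.670000)/(10.460500 - (-9.326700)) = 3.074623; f(t_2) = -2.212811
t_3 = 3.074623 - (-2.212811)·(3.074623 - 4.650000)/(-2.212811 - (10.460500)) = 3.349691; f(t_3) = -0.357672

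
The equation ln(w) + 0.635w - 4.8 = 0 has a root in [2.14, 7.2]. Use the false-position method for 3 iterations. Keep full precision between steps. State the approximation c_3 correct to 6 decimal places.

False-position update: c = (a·f(b) − b·f(a))/(f(b) − f(a)); replace the endpoint whose sign matches f(c).
f(2.140000) = -2.680294, f(7.200000) = 1.746081
step 1: c = 5.203972, f(c) = 0.153944 > 0 → new bracket [2.140000, 5.203972]
step 2: c = 5.037549, f(c) = 0.015764 > 0 → new bracket [2.140000, 5.037549]
step 3: c = 5.020608, f(c) = 0.001637 > 0 → new bracket [2.140000, 5.020608]

5.020608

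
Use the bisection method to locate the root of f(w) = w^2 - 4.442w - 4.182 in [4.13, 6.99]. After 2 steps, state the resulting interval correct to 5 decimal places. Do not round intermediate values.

[4.84500, 5.56000]

f(4.130000) = -5.470560, f(6.990000) = 13.628520 (opposite signs)
step 1: m = 5.560000, f(m) = 2.034080 > 0 → root in [4.130000, 5.560000]
step 2: m = 4.845000, f(m) = -2.229465 < 0 → root in [4.845000, 5.560000]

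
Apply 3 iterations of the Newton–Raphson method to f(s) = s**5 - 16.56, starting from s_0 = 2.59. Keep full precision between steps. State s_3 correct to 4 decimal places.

f'(s) = 5s**4
s_0 = 2.590000: f = 99.986389, f' = 224.993028 → s_1 = 2.590000 - (99.986389)/(224.993028) = 2.145602
s_1 = 2.145602: f = 28.912215, f' = 105.966086 → s_2 = 2.145602 - (28.912215)/(105.966086) = 1.872758
s_2 = 1.872758: f = 6.476080, f' = 61.503081 → s_3 = 1.872758 - (6.476080)/(61.503081) = 1.767461

1.7675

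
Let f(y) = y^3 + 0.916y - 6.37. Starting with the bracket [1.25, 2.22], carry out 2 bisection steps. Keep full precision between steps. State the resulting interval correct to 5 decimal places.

f(1.250000) = -3.271875, f(2.220000) = 6.604568 (opposite signs)
step 1: m = 1.735000, f(m) = 0.442000 > 0 → root in [1.250000, 1.735000]
step 2: m = 1.492500, f(m) = -1.678242 < 0 → root in [1.492500, 1.735000]

[1.49250, 1.73500]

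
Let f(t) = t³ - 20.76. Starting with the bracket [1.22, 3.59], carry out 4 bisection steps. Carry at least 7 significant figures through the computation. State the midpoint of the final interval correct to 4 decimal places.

2.7753

f(1.220000) = -18.944152, f(3.590000) = 25.508279 (opposite signs)
step 1: m = 2.405000, f(m) = -6.849420 < 0 → root in [2.405000, 3.590000]
step 2: m = 2.997500, f(m) = 6.172556 > 0 → root in [2.405000, 2.997500]
step 3: m = 2.701250, f(m) = -1.049650 < 0 → root in [2.701250, 2.997500]
step 4: m = 2.849375, f(m) = 2.373899 > 0 → root in [2.701250, 2.849375]
Midpoint of [2.701250, 2.849375] = 2.775313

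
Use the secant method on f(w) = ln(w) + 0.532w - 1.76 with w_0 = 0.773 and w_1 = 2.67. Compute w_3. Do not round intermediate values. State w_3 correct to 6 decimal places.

f(w_0) = -1.606240, f(w_1) = 0.642518
w_2 = 2.670000 - (0.642518)·(2.670000 - 0.773000)/(0.642518 - (-1.606240)) = 2.127987; f(w_2) = 0.127265
w_3 = 2.127987 - (0.127265)·(2.127987 - 2.670000)/(0.127265 - (0.642518)) = 1.994112; f(w_3) = -0.008934

1.994112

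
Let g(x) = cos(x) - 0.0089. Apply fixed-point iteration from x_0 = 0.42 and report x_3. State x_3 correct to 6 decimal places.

0.811078

x_1 = g(0.420000) = 0.904189
x_2 = g(0.904189) = 0.609423
x_3 = g(0.609423) = 0.811078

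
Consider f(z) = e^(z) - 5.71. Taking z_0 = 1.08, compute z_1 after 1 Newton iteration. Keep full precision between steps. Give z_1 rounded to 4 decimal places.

2.0191

Newton update: z ← z − f(z)/f'(z).
f'(z) = e^(z)
z_0 = 1.080000: f = -2.765320, f' = 2.944680 → z_1 = 1.080000 - (-2.765320)/(2.944680) = 2.019090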